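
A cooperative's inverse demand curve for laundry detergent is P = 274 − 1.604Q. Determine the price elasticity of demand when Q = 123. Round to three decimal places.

At Q = 123, P = 274 − 1.604(123) = 76.71.
dP/dQ = −1.604, so dQ/dP = 1/(−1.604) = -0.623.
ε = (dQ/dP)(P/Q) = (-0.623)(76.71/123).

-0.389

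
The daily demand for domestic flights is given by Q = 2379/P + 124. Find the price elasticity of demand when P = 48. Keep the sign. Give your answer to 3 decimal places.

At P = 48, Q = 173.562.
dQ/dP = −2379/P² = -1.033.
ε = (dQ/dP)(P/Q) = (-1.033)(48/173.562).
|ε| < 1, so demand is inelastic at this price.

-0.286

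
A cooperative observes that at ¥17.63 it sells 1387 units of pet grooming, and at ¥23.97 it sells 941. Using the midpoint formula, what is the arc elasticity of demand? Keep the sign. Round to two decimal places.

-1.26

ΔQ = 941 − 1387 = -446; ΔP = 23.97 − 17.63 = 6.34.
Midpoints: P̄ = 20.80, Q̄ = 1164.0.
ε = (ΔQ/ΔP)(P̄/Q̄) = (-446/6.34)(20.80/1164.0).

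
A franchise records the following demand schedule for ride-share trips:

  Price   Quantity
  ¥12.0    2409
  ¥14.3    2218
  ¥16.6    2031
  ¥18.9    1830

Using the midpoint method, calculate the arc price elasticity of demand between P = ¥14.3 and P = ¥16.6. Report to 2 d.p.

-0.59

At P = 14.3, Q = 2218; at P = 16.6, Q = 2031.
ΔQ = -187, ΔP = 2.3. Midpoints: P̄ = 15.45, Q̄ = 2124.5.
ε = (ΔQ/ΔP)(P̄/Q̄) = (-187/2.3)(15.45/2124.5).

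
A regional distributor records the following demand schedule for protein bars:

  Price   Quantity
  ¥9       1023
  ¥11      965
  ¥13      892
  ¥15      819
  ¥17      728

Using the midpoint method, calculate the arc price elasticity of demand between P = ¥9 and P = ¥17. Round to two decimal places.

At P = 9, Q = 1023; at P = 17, Q = 728.
ΔQ = -295, ΔP = 8. Midpoints: P̄ = 13.00, Q̄ = 875.5.
ε = (ΔQ/ΔP)(P̄/Q̄) = (-295/8)(13.00/875.5).

-0.55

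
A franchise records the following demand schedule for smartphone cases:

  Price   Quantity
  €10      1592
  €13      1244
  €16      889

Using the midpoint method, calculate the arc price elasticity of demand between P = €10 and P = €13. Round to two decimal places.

-0.94

At P = 10, Q = 1592; at P = 13, Q = 1244.
ΔQ = -348, ΔP = 3. Midpoints: P̄ = 11.50, Q̄ = 1418.0.
ε = (ΔQ/ΔP)(P̄/Q̄) = (-348/3)(11.50/1418.0).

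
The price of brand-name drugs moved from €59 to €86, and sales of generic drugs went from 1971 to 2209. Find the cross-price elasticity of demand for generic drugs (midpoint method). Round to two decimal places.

ΔQ_x = 2209 − 1971 = 238; ΔP_y = 86 − 59 = 27.
Midpoints: P̄_y = 72.50, Q̄_x = 2090.0.
ε_xy = (ΔQ_x/ΔP_y)(P̄_y/Q̄_x) = (238/27)(72.50/2090.0).

0.31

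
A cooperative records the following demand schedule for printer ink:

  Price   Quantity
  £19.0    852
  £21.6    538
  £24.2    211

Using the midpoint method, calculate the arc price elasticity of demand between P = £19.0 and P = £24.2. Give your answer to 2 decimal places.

-5.01

At P = 19.0, Q = 852; at P = 24.2, Q = 211.
ΔQ = -641, ΔP = 5.2. Midpoints: P̄ = 21.60, Q̄ = 531.5.
ε = (ΔQ/ΔP)(P̄/Q̄) = (-641/5.2)(21.60/531.5).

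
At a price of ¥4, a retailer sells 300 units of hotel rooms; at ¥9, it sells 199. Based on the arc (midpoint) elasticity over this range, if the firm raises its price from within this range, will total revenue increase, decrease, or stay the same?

increase

Arc ε = (-101/5)(6.50/249.5) ≈ -0.526.
|ε| = 0.53 < 1, so demand is inelastic. A price rise therefore raises total revenue.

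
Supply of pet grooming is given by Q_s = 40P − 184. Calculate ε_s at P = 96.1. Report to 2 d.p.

1.05

At P = 96.1, Q_s = 3660.
dQ_s/dP = 40.
ε_s = (dQ_s/dP)(P/Q_s) = (40)(96.1/3660).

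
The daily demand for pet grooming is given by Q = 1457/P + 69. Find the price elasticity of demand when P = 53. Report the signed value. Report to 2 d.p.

At P = 53, Q = 96.491.
dQ/dP = −1457/P² = -0.519.
ε = (dQ/dP)(P/Q) = (-0.519)(53/96.491).

-0.28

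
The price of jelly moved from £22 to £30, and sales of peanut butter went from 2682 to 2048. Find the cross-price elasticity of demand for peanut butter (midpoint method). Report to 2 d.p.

ΔQ_x = 2048 − 2682 = -634; ΔP_y = 30 − 22 = 8.
Midpoints: P̄_y = 26.00, Q̄_x = 2365.0.
ε_xy = (ΔQ_x/ΔP_y)(P̄_y/Q̄_x) = (-634/8)(26.00/2365.0).

-0.87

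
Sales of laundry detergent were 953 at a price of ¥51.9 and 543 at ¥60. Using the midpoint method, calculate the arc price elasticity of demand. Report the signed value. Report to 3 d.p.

-3.786

ΔQ = 543 − 953 = -410; ΔP = 60 − 51.9 = 8.1.
Midpoints: P̄ = 55.95, Q̄ = 748.0.
ε = (ΔQ/ΔP)(P̄/Q̄) = (-410/8.1)(55.95/748.0).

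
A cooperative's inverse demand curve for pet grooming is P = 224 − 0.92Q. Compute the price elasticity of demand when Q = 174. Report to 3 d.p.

-0.399

At Q = 174, P = 224 − 0.92(174) = 63.92.
dP/dQ = −0.92, so dQ/dP = 1/(−0.92) = -1.087.
ε = (dQ/dP)(P/Q) = (-1.087)(63.92/174).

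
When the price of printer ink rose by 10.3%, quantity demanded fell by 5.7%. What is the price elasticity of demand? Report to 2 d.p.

-0.55

ε = %ΔQ / %ΔP = (-5.7)/(10.3) = -0.553.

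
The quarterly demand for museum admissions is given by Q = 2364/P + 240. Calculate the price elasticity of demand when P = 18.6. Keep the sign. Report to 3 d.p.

At P = 18.6, Q = 367.097.
dQ/dP = −2364/P² = -6.833.
ε = (dQ/dP)(P/Q) = (-6.833)(18.6/367.097).

-0.346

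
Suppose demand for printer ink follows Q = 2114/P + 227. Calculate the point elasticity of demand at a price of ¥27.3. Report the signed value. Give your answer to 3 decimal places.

At P = 27.3, Q = 304.436.
dQ/dP = −2114/P² = -2.836.
ε = (dQ/dP)(P/Q) = (-2.836)(27.3/304.436).
|ε| < 1, so demand is inelastic at this price.

-0.254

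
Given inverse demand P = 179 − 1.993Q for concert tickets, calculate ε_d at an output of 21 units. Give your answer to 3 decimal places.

-3.277

At Q = 21, P = 179 − 1.993(21) = 137.15.
dP/dQ = −1.993, so dQ/dP = 1/(−1.993) = -0.502.
ε = (dQ/dP)(P/Q) = (-0.502)(137.15/21).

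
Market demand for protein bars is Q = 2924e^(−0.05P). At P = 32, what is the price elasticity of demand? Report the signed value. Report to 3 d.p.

-1.600

At P = 32, Q = 590.345.
dQ/dP = −0.05·2924e^(−0.05P) = −0.05Q = -29.517.
ε = (dQ/dP)(P/Q) = (-29.517)(32/590.345).
|ε| > 1, so demand is elastic at this price.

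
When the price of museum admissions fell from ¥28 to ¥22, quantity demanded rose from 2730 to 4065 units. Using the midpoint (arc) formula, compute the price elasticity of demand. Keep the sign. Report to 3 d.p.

-1.637

ΔQ = 4065 − 2730 = 1335; ΔP = 22 − 28 = -6.
Midpoints: P̄ = 25.00, Q̄ = 3397.5.
ε = (ΔQ/ΔP)(P̄/Q̄) = (1335/-6)(25.00/3397.5).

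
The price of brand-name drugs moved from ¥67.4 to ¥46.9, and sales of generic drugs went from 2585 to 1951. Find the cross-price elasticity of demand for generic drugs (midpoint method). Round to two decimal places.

0.78

ΔQ_x = 1951 − 2585 = -634; ΔP_y = 46.9 − 67.4 = -20.5.
Midpoints: P̄_y = 57.15, Q̄_x = 2268.0.
ε_xy = (ΔQ_x/ΔP_y)(P̄_y/Q̄_x) = (-634/-20.5)(57.15/2268.0).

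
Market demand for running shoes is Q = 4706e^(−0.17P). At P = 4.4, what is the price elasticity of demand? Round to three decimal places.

At P = 4.4, Q = 2227.407.
dQ/dP = −0.17·4706e^(−0.17P) = −0.17Q = -378.659.
ε = (dQ/dP)(P/Q) = (-378.659)(4.4/2227.407).

-0.748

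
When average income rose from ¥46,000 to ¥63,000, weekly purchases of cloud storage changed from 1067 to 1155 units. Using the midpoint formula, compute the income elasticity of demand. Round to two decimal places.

ΔQ = 88, ΔI = 17000. Midpoints: Ī = 54,500, Q̄ = 1111.0.
ε_I = (ΔQ/ΔI)(Ī/Q̄) = (88/17000)(54500/1111.0).
ε_I > 0, so the good is normal.

0.25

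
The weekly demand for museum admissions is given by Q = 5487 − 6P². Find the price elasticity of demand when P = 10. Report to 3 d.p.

At P = 10, Q = 4887.
dQ/dP = −12P = -120.
ε = (dQ/dP)(P/Q) = (-120)(10/4887).

-0.246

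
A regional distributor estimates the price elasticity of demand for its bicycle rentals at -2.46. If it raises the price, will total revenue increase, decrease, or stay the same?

|ε| = 2.46 > 1, so demand is elastic. A price rise therefore reduces total revenue.

decrease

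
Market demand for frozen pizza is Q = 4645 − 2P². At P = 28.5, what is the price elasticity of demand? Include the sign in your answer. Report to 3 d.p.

-1.076

At P = 28.5, Q = 3020.500.
dQ/dP = −4P = -114.
ε = (dQ/dP)(P/Q) = (-114)(28.5/3020.500).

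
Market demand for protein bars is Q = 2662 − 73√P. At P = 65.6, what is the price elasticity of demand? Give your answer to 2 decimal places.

-0.14

At P = 65.6, Q = 2070.745.
dQ/dP = −73/(2√P) = -4.507.
ε = (dQ/dP)(P/Q) = (-4.507)(65.6/2070.745).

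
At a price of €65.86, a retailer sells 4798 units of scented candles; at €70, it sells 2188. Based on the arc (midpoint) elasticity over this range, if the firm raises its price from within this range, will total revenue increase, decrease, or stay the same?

Arc ε = (-2610/4.14)(67.93/3493.0) ≈ -12.260.
|ε| = 12.26 > 1, so demand is elastic. A price rise therefore reduces total revenue.

decrease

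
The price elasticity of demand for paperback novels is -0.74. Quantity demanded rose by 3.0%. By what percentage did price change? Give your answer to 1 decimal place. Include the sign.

%ΔP ≈ %ΔQ / ε = (3.0%)/(-0.74) = -4.05%.

-4.1%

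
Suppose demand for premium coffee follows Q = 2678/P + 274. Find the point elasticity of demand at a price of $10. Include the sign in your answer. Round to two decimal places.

At P = 10, Q = 541.800.
dQ/dP = −2678/P² = -26.780.
ε = (dQ/dP)(P/Q) = (-26.780)(10/541.800).

-0.49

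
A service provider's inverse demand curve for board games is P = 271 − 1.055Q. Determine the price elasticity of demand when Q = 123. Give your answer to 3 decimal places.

At Q = 123, P = 271 − 1.055(123) = 141.24.
dP/dQ = −1.055, so dQ/dP = 1/(−1.055) = -0.948.
ε = (dQ/dP)(P/Q) = (-0.948)(141.24/123).

-1.088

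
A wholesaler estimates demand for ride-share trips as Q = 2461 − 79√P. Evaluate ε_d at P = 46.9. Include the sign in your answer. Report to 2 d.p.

-0.14

At P = 46.9, Q = 1919.980.
dQ/dP = −79/(2√P) = -5.768.
ε = (dQ/dP)(P/Q) = (-5.768)(46.9/1919.980).
|ε| < 1, so demand is inelastic at this price.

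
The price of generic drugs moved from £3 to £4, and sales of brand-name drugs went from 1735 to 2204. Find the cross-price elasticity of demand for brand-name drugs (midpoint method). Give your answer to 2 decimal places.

ΔQ_x = 2204 − 1735 = 469; ΔP_y = 4 − 3 = 1.
Midpoints: P̄_y = 3.50, Q̄_x = 1969.5.
ε_xy = (ΔQ_x/ΔP_y)(P̄_y/Q̄_x) = (469/1)(3.50/1969.5).

0.83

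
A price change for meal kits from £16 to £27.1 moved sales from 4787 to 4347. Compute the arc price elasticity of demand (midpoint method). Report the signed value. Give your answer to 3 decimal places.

ΔQ = 4347 − 4787 = -440; ΔP = 27.1 − 16 = 11.1.
Midpoints: P̄ = 21.55, Q̄ = 4567.0.
ε = (ΔQ/ΔP)(P̄/Q̄) = (-440/11.1)(21.55/4567.0).

-0.187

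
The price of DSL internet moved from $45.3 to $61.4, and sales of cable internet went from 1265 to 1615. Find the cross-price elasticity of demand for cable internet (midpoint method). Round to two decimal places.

0.81

ΔQ_x = 1615 − 1265 = 350; ΔP_y = 61.4 − 45.3 = 16.1.
Midpoints: P̄_y = 53.35, Q̄_x = 1440.0.
ε_xy = (ΔQ_x/ΔP_y)(P̄_y/Q̄_x) = (350/16.1)(53.35/1440.0).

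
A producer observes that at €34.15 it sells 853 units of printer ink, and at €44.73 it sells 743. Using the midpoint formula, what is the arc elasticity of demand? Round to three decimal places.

ΔQ = 743 − 853 = -110; ΔP = 44.73 − 34.15 = 10.58.
Midpoints: P̄ = 39.44, Q̄ = 798.0.
ε = (ΔQ/ΔP)(P̄/Q̄) = (-110/10.58)(39.44/798.0).

-0.514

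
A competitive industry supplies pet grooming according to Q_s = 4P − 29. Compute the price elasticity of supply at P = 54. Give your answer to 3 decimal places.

1.155

At P = 54, Q_s = 187.
dQ_s/dP = 4.
ε_s = (dQ_s/dP)(P/Q_s) = (4)(54/187).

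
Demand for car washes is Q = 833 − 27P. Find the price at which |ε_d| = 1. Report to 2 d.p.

15.43

For linear demand Q = a − bP, ε = −bP/(a − bP). |ε| = 1 when bP = a − bP, i.e. P = a/(2b).
P = 833/(2·27) = 833/54 = 15.4259.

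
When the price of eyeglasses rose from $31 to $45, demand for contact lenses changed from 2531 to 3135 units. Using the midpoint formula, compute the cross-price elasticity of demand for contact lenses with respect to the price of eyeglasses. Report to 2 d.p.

0.58

ΔQ_x = 3135 − 2531 = 604; ΔP_y = 45 − 31 = 14.
Midpoints: P̄_y = 38.00, Q̄_x = 2833.0.
ε_xy = (ΔQ_x/ΔP_y)(P̄_y/Q̄_x) = (604/14)(38.00/2833.0).
ε_xy > 0, so the goods are substitutes.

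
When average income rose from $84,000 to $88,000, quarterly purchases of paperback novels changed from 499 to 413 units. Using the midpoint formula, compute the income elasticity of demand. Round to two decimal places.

-4.05

ΔQ = -86, ΔI = 4000. Midpoints: Ī = 86,000, Q̄ = 456.0.
ε_I = (ΔQ/ΔI)(Ī/Q̄) = (-86/4000)(86000/456.0).
ε_I < 0, so the good is inferior.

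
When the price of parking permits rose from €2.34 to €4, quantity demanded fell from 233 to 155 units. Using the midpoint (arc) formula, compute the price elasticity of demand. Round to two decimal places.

ΔQ = 155 − 233 = -78; ΔP = 4 − 2.34 = 1.66.
Midpoints: P̄ = 3.17, Q̄ = 194.0.
ε = (ΔQ/ΔP)(P̄/Q̄) = (-78/1.66)(3.17/194.0).

-0.77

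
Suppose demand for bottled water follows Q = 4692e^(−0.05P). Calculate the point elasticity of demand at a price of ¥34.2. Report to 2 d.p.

At P = 34.2, Q = 848.622.
dQ/dP = −0.05·4692e^(−0.05P) = −0.05Q = -42.431.
ε = (dQ/dP)(P/Q) = (-42.431)(34.2/848.622).

-1.71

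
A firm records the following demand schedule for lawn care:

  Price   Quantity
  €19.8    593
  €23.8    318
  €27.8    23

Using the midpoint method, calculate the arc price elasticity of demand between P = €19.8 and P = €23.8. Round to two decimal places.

-3.29

At P = 19.8, Q = 593; at P = 23.8, Q = 318.
ΔQ = -275, ΔP = 4.0. Midpoints: P̄ = 21.80, Q̄ = 455.5.
ε = (ΔQ/ΔP)(P̄/Q̄) = (-275/4.0)(21.80/455.5).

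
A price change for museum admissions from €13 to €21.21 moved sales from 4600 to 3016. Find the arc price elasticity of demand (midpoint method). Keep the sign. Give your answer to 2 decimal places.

ΔQ = 3016 − 4600 = -1584; ΔP = 21.21 − 13 = 8.21.
Midpoints: P̄ = 17.11, Q̄ = 3808.0.
ε = (ΔQ/ΔP)(P̄/Q̄) = (-1584/8.21)(17.11/3808.0).

-0.87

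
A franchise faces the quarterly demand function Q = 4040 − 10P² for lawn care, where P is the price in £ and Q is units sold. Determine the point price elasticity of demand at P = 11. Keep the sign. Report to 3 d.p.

At P = 11, Q = 2830.
dQ/dP = −20P = -220.
ε = (dQ/dP)(P/Q) = (-220)(11/2830).

-0.855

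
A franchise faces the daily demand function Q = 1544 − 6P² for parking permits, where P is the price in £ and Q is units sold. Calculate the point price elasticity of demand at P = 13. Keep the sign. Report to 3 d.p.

-3.826

At P = 13, Q = 530.
dQ/dP = −12P = -156.
ε = (dQ/dP)(P/Q) = (-156)(13/530).
|ε| > 1, so demand is elastic at this price.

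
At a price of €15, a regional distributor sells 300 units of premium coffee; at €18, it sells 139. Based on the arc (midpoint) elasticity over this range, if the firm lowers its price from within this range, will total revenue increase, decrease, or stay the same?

Arc ε = (-161/3)(16.50/219.5) ≈ -4.034.
|ε| = 4.03 > 1, so demand is elastic. A price cut therefore raises total revenue.

increase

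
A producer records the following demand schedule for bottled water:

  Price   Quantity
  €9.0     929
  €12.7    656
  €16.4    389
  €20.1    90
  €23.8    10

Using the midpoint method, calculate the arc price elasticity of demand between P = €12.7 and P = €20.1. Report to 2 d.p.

-3.36

At P = 12.7, Q = 656; at P = 20.1, Q = 90.
ΔQ = -566, ΔP = 7.4. Midpoints: P̄ = 16.40, Q̄ = 373.0.
ε = (ΔQ/ΔP)(P̄/Q̄) = (-566/7.4)(16.40/373.0).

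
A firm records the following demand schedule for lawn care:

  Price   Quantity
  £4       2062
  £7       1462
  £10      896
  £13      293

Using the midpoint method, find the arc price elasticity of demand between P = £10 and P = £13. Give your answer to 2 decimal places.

At P = 10, Q = 896; at P = 13, Q = 293.
ΔQ = -603, ΔP = 3. Midpoints: P̄ = 11.50, Q̄ = 594.5.
ε = (ΔQ/ΔP)(P̄/Q̄) = (-603/3)(11.50/594.5).

-3.89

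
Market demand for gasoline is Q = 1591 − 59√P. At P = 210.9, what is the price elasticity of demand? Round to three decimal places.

-0.584

At P = 210.9, Q = 734.179.
dQ/dP = −59/(2√P) = -2.031.
ε = (dQ/dP)(P/Q) = (-2.031)(210.9/734.179).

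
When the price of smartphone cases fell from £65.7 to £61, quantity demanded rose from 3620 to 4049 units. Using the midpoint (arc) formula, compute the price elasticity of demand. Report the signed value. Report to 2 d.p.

-1.51

ΔQ = 4049 − 3620 = 429; ΔP = 61 − 65.7 = -4.7.
Midpoints: P̄ = 63.35, Q̄ = 3834.5.
ε = (ΔQ/ΔP)(P̄/Q̄) = (429/-4.7)(63.35/3834.5).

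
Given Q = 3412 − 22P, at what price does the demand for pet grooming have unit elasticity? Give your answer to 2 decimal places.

77.55

For linear demand Q = a − bP, ε = −bP/(a − bP). |ε| = 1 when bP = a − bP, i.e. P = a/(2b).
P = 3412/(2·22) = 3412/44 = 77.5455.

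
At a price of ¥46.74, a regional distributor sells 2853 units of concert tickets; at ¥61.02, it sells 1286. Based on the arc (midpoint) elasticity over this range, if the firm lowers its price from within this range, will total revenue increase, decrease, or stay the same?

Arc ε = (-1567/14.28)(53.88/2069.5) ≈ -2.857.
|ε| = 2.86 > 1, so demand is elastic. A price cut therefore raises total revenue.

increase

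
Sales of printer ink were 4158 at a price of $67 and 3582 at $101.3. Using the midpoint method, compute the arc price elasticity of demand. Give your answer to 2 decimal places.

ΔQ = 3582 − 4158 = -576; ΔP = 101.3 − 67 = 34.3.
Midpoints: P̄ = 84.15, Q̄ = 3870.0.
ε = (ΔQ/ΔP)(P̄/Q̄) = (-576/34.3)(84.15/3870.0).

-0.37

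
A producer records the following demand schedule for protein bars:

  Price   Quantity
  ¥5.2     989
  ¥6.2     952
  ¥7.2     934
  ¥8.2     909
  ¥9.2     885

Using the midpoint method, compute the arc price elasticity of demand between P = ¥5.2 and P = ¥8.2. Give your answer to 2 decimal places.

-0.19

At P = 5.2, Q = 989; at P = 8.2, Q = 909.
ΔQ = -80, ΔP = 3.0. Midpoints: P̄ = 6.70, Q̄ = 949.0.
ε = (ΔQ/ΔP)(P̄/Q̄) = (-80/3.0)(6.70/949.0).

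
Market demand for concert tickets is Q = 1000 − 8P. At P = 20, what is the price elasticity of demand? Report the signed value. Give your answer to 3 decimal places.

-0.190

At P = 20, Q = 840.
dQ/dP = −8.
ε = (dQ/dP)(P/Q) = (-8)(20/840).
|ε| < 1, so demand is inelastic at this price.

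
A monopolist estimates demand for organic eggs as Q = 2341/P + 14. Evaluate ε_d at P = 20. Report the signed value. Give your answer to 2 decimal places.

-0.89

At P = 20, Q = 131.050.
dQ/dP = −2341/P² = -5.853.
ε = (dQ/dP)(P/Q) = (-5.853)(20/131.050).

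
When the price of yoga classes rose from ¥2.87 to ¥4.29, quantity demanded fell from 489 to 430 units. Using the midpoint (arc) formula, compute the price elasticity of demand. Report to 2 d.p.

-0.32

ΔQ = 430 − 489 = -59; ΔP = 4.29 − 2.87 = 1.42.
Midpoints: P̄ = 3.58, Q̄ = 459.5.
ε = (ΔQ/ΔP)(P̄/Q̄) = (-59/1.42)(3.58/459.5).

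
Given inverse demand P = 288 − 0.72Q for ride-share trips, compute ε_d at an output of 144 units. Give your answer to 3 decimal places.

At Q = 144, P = 288 − 0.72(144) = 184.32.
dP/dQ = −0.72, so dQ/dP = 1/(−0.72) = -1.389.
ε = (dQ/dP)(P/Q) = (-1.389)(184.32/144).

-1.778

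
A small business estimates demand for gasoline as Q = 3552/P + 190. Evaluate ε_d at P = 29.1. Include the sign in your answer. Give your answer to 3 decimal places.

-0.391

At P = 29.1, Q = 312.062.
dQ/dP = −3552/P² = -4.195.
ε = (dQ/dP)(P/Q) = (-4.195)(29.1/312.062).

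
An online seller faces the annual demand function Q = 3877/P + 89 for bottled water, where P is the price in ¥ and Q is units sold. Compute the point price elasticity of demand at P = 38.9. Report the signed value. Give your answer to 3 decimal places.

-0.528

At P = 38.9, Q = 188.666.
dQ/dP = −3877/P² = -2.562.
ε = (dQ/dP)(P/Q) = (-2.562)(38.9/188.666).
|ε| < 1, so demand is inelastic at this price.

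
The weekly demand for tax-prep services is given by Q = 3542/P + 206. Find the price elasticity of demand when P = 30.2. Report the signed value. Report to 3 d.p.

At P = 30.2, Q = 323.285.
dQ/dP = −3542/P² = -3.884.
ε = (dQ/dP)(P/Q) = (-3.884)(30.2/323.285).
|ε| < 1, so demand is inelastic at this price.

-0.363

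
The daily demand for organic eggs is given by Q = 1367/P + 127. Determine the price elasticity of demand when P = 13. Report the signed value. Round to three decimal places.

At P = 13, Q = 232.154.
dQ/dP = −1367/P² = -8.089.
ε = (dQ/dP)(P/Q) = (-8.089)(13/232.154).

-0.453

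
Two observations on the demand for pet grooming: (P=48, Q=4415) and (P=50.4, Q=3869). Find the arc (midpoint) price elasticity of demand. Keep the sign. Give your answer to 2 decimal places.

ΔQ = 3869 − 4415 = -546; ΔP = 50.4 − 48 = 2.4.
Midpoints: P̄ = 49.20, Q̄ = 4142.0.
ε = (ΔQ/ΔP)(P̄/Q̄) = (-546/2.4)(49.20/4142.0).

-2.70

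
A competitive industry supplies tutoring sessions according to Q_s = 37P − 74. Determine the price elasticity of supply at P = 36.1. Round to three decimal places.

At P = 36.1, Q_s = 1261.70.
dQ_s/dP = 37.
ε_s = (dQ_s/dP)(P/Q_s) = (37)(36.1/1261.70).

1.059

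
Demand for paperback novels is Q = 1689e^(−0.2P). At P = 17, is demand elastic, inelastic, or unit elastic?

Q = 56.367, dQ/dP = -11.273.
ε = (dQ/dP)(P/Q) ≈ -3.400.
|ε| = 3.40 > 1.

elastic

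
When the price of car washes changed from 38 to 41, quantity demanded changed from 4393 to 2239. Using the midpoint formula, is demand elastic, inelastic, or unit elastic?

Arc ε ≈ -8.553.
|ε| = 8.55 > 1.

elastic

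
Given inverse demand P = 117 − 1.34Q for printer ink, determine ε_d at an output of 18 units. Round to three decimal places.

At Q = 18, P = 117 − 1.34(18) = 92.88.
dP/dQ = −1.34, so dQ/dP = 1/(−1.34) = -0.746.
ε = (dQ/dP)(P/Q) = (-0.746)(92.88/18).

-3.851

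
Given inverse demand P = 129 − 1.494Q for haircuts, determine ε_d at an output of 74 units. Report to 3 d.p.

-0.167

At Q = 74, P = 129 − 1.494(74) = 18.44.
dP/dQ = −1.494, so dQ/dP = 1/(−1.494) = -0.669.
ε = (dQ/dP)(P/Q) = (-0.669)(18.44/74).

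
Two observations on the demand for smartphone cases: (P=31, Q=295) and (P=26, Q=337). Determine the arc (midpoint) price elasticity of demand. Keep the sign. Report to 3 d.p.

ΔQ = 337 − 295 = 42; ΔP = 26 − 31 = -5.
Midpoints: P̄ = 28.50, Q̄ = 316.0.
ε = (ΔQ/ΔP)(P̄/Q̄) = (42/-5)(28.50/316.0).

-0.758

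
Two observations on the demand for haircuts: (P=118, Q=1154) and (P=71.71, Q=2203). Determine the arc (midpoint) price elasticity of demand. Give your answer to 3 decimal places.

ΔQ = 2203 − 1154 = 1049; ΔP = 71.71 − 118 = -46.29.
Midpoints: P̄ = 94.85, Q̄ = 1678.5.
ε = (ΔQ/ΔP)(P̄/Q̄) = (1049/-46.29)(94.85/1678.5).

-1.281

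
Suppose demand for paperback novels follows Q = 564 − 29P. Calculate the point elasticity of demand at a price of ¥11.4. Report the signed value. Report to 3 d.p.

-1.416

At P = 11.4, Q = 233.400.
dQ/dP = −29.
ε = (dQ/dP)(P/Q) = (-29)(11.4/233.400).
|ε| > 1, so demand is elastic at this price.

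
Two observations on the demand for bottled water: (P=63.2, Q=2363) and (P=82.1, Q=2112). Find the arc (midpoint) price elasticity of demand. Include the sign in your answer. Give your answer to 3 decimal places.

ΔQ = 2112 − 2363 = -251; ΔP = 82.1 − 63.2 = 18.9.
Midpoints: P̄ = 72.65, Q̄ = 2237.5.
ε = (ΔQ/ΔP)(P̄/Q̄) = (-251/18.9)(72.65/2237.5).

-0.431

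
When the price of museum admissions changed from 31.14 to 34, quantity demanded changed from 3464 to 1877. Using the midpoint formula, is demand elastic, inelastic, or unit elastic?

Arc ε ≈ -6.768.
|ε| = 6.77 > 1.

elastic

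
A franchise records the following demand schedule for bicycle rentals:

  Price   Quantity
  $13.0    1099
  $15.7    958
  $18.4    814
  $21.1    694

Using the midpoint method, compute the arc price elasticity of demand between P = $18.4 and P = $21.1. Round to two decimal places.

At P = 18.4, Q = 814; at P = 21.1, Q = 694.
ΔQ = -120, ΔP = 2.7. Midpoints: P̄ = 19.75, Q̄ = 754.0.
ε = (ΔQ/ΔP)(P̄/Q̄) = (-120/2.7)(19.75/754.0).

-1.16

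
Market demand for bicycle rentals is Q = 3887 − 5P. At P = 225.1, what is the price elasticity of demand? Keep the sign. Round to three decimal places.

At P = 225.1, Q = 2761.500.
dQ/dP = −5.
ε = (dQ/dP)(P/Q) = (-5)(225.1/2761.500).

-0.408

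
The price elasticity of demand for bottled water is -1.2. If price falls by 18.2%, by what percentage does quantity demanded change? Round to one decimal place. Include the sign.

%ΔQ ≈ ε × %ΔP = (-1.2)(-18.2%) = 21.84%.

21.8%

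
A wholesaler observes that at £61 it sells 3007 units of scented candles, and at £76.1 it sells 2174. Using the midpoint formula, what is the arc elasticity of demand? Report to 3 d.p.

ΔQ = 2174 − 3007 = -833; ΔP = 76.1 − 61 = 15.1.
Midpoints: P̄ = 68.55, Q̄ = 2590.5.
ε = (ΔQ/ΔP)(P̄/Q̄) = (-833/15.1)(68.55/2590.5).

-1.460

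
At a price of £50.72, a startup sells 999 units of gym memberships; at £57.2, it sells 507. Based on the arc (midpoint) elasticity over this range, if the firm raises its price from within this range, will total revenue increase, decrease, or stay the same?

decrease

Arc ε = (-492/6.48)(53.96/753.0) ≈ -5.441.
|ε| = 5.44 > 1, so demand is elastic. A price rise therefore reduces total revenue.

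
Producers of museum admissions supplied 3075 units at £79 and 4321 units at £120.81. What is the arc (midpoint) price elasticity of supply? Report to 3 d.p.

ΔQ = 4321 − 3075 = 1246; ΔP = 120.81 − 79 = 41.81.
Midpoints: P̄ = 99.91, Q̄ = 3698.0.
ε_s = (ΔQ/ΔP)(P̄/Q̄) = (1246/41.81)(99.91/3698.0).

0.805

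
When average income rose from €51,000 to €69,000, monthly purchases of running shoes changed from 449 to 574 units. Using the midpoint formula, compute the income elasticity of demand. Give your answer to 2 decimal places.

0.81

ΔQ = 125, ΔI = 18000. Midpoints: Ī = 60,000, Q̄ = 511.5.
ε_I = (ΔQ/ΔI)(Ī/Q̄) = (125/18000)(60000/511.5).
ε_I > 0, so the good is normal.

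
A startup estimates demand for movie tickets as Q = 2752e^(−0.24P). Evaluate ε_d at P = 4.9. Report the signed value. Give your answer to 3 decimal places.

-1.176

At P = 4.9, Q = 849.020.
dQ/dP = −0.24·2752e^(−0.24P) = −0.24Q = -203.765.
ε = (dQ/dP)(P/Q) = (-203.765)(4.9/849.020).
|ε| > 1, so demand is elastic at this price.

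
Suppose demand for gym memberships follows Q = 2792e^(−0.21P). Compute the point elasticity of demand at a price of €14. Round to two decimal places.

-2.94

At P = 14, Q = 147.601.
dQ/dP = −0.21·2792e^(−0.21P) = −0.21Q = -30.996.
ε = (dQ/dP)(P/Q) = (-30.996)(14/147.601).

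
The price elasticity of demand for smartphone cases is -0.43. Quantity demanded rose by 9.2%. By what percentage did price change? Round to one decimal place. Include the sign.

%ΔP ≈ %ΔQ / ε = (9.2%)/(-0.43) = -21.40%.

-21.4%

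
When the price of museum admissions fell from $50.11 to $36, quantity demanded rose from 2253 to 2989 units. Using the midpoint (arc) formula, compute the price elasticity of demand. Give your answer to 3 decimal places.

ΔQ = 2989 − 2253 = 736; ΔP = 36 − 50.11 = -14.11.
Midpoints: P̄ = 43.05, Q̄ = 2621.0.
ε = (ΔQ/ΔP)(P̄/Q̄) = (736/-14.11)(43.05/2621.0).

-0.857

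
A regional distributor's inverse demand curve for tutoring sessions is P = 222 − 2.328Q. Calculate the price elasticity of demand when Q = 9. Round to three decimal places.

-9.596

At Q = 9, P = 222 − 2.328(9) = 201.05.
dP/dQ = −2.328, so dQ/dP = 1/(−2.328) = -0.430.
ε = (dQ/dP)(P/Q) = (-0.430)(201.05/9).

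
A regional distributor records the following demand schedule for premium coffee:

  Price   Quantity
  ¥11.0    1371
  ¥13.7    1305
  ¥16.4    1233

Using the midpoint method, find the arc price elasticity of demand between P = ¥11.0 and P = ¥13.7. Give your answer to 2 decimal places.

-0.23

At P = 11.0, Q = 1371; at P = 13.7, Q = 1305.
ΔQ = -66, ΔP = 2.7. Midpoints: P̄ = 12.35, Q̄ = 1338.0.
ε = (ΔQ/ΔP)(P̄/Q̄) = (-66/2.7)(12.35/1338.0).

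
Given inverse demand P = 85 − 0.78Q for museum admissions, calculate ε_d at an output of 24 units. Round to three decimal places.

At Q = 24, P = 85 − 0.78(24) = 66.28.
dP/dQ = −0.78, so dQ/dP = 1/(−0.78) = -1.282.
ε = (dQ/dP)(P/Q) = (-1.282)(66.28/24).

-3.541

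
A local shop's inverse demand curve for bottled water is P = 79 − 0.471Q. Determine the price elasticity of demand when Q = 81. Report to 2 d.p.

-1.07

At Q = 81, P = 79 − 0.471(81) = 40.85.
dP/dQ = −0.471, so dQ/dP = 1/(−0.471) = -2.123.
ε = (dQ/dP)(P/Q) = (-2.123)(40.85/81).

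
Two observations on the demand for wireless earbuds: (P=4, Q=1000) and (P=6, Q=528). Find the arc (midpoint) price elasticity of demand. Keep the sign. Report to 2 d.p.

ΔQ = 528 − 1000 = -472; ΔP = 6 − 4 = 2.
Midpoints: P̄ = 5.00, Q̄ = 764.0.
ε = (ΔQ/ΔP)(P̄/Q̄) = (-472/2)(5.00/764.0).

-1.54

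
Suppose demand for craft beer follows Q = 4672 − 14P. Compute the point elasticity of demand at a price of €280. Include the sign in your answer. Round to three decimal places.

-5.213

At P = 280, Q = 752.
dQ/dP = −14.
ε = (dQ/dP)(P/Q) = (-14)(280/752).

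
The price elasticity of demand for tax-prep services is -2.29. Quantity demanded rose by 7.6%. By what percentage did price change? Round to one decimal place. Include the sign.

-3.3%

%ΔP ≈ %ΔQ / ε = (7.6%)/(-2.29) = -3.32%.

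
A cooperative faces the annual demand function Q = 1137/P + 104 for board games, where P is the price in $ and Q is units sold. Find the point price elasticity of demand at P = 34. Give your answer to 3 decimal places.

At P = 34, Q = 137.441.
dQ/dP = −1137/P² = -0.984.
ε = (dQ/dP)(P/Q) = (-0.984)(34/137.441).

-0.243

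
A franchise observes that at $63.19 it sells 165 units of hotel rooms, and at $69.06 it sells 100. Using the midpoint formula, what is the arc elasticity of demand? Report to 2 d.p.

ΔQ = 100 − 165 = -65; ΔP = 69.06 − 63.19 = 5.87.
Midpoints: P̄ = 66.12, Q̄ = 132.5.
ε = (ΔQ/ΔP)(P̄/Q̄) = (-65/5.87)(66.12/132.5).

-5.53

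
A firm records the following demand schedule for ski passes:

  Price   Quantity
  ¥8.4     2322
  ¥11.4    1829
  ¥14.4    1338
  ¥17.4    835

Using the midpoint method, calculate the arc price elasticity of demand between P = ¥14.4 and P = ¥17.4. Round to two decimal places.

At P = 14.4, Q = 1338; at P = 17.4, Q = 835.
ΔQ = -503, ΔP = 3.0. Midpoints: P̄ = 15.90, Q̄ = 1086.5.
ε = (ΔQ/ΔP)(P̄/Q̄) = (-503/3.0)(15.90/1086.5).

-2.45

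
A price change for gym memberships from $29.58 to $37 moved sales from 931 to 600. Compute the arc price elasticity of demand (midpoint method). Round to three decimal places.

ΔQ = 600 − 931 = -331; ΔP = 37 − 29.58 = 7.42.
Midpoints: P̄ = 33.29, Q̄ = 765.5.
ε = (ΔQ/ΔP)(P̄/Q̄) = (-331/7.42)(33.29/765.5).

-1.940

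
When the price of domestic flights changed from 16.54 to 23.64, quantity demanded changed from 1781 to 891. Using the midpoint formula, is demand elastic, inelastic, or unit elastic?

elastic

Arc ε ≈ -1.885.
|ε| = 1.88 > 1.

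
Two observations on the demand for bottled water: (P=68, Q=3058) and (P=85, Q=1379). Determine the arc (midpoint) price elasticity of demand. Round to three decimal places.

ΔQ = 1379 − 3058 = -1679; ΔP = 85 − 68 = 17.
Midpoints: P̄ = 76.50, Q̄ = 2218.5.
ε = (ΔQ/ΔP)(P̄/Q̄) = (-1679/17)(76.50/2218.5).

-3.406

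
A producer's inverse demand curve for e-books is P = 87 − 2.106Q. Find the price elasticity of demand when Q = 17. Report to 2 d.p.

At Q = 17, P = 87 − 2.106(17) = 51.20.
dP/dQ = −2.106, so dQ/dP = 1/(−2.106) = -0.475.
ε = (dQ/dP)(P/Q) = (-0.475)(51.20/17).

-1.43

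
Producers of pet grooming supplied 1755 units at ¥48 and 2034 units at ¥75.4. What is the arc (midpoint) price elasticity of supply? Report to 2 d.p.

0.33

ΔQ = 2034 − 1755 = 279; ΔP = 75.4 − 48 = 27.4.
Midpoints: P̄ = 61.70, Q̄ = 1894.5.
ε_s = (ΔQ/ΔP)(P̄/Q̄) = (279/27.4)(61.70/1894.5).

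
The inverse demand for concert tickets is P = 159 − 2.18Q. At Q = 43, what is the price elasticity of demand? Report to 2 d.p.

At Q = 43, P = 159 − 2.18(43) = 65.26.
dP/dQ = −2.18, so dQ/dP = 1/(−2.18) = -0.459.
ε = (dQ/dP)(P/Q) = (-0.459)(65.26/43).

-0.70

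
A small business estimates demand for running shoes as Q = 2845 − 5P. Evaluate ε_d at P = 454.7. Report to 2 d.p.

At P = 454.7, Q = 571.500.
dQ/dP = −5.
ε = (dQ/dP)(P/Q) = (-5)(454.7/571.500).
|ε| > 1, so demand is elastic at this price.

-3.98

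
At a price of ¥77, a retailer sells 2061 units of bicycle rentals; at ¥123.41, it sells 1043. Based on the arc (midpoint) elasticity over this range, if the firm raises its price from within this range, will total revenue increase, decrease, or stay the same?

decrease

Arc ε = (-1018/46.41)(100.20/1552.0) ≈ -1.416.
|ε| = 1.42 > 1, so demand is elastic. A price rise therefore reduces total revenue.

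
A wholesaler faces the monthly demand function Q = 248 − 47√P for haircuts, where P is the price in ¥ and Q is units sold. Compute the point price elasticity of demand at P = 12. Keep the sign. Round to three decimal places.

-0.956

At P = 12, Q = 85.187.
dQ/dP = −47/(2√P) = -6.784.
ε = (dQ/dP)(P/Q) = (-6.784)(12/85.187).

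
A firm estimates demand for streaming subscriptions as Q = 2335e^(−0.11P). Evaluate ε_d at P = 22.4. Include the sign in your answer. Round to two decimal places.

At P = 22.4, Q = 198.694.
dQ/dP = −0.11·2335e^(−0.11P) = −0.11Q = -21.856.
ε = (dQ/dP)(P/Q) = (-21.856)(22.4/198.694).

-2.46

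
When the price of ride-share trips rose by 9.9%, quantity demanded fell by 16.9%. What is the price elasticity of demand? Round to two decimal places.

ε = %ΔQ / %ΔP = (-16.9)/(9.9) = -1.707.

-1.71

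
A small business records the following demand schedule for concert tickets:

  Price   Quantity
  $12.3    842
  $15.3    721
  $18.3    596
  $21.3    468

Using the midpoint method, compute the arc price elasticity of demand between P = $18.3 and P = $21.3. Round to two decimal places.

-1.59

At P = 18.3, Q = 596; at P = 21.3, Q = 468.
ΔQ = -128, ΔP = 3.0. Midpoints: P̄ = 19.80, Q̄ = 532.0.
ε = (ΔQ/ΔP)(P̄/Q̄) = (-128/3.0)(19.80/532.0).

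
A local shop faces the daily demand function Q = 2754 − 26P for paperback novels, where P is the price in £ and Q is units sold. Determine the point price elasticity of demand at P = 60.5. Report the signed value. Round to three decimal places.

-1.332

At P = 60.5, Q = 1181.
dQ/dP = −26.
ε = (dQ/dP)(P/Q) = (-26)(60.5/1181).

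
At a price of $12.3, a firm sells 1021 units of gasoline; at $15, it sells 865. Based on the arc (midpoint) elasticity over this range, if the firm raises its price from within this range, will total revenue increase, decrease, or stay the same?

increase

Arc ε = (-156/2.7)(13.65/943.0) ≈ -0.836.
|ε| = 0.84 < 1, so demand is inelastic. A price rise therefore raises total revenue.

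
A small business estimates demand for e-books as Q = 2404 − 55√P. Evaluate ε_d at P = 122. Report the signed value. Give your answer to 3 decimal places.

At P = 122, Q = 1796.505.
dQ/dP = −55/(2√P) = -2.490.
ε = (dQ/dP)(P/Q) = (-2.490)(122/1796.505).
|ε| < 1, so demand is inelastic at this price.

-0.169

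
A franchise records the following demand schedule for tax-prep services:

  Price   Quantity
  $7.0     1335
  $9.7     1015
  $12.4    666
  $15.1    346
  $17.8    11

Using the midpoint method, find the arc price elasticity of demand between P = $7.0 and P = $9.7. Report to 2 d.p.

At P = 7.0, Q = 1335; at P = 9.7, Q = 1015.
ΔQ = -320, ΔP = 2.7. Midpoints: P̄ = 8.35, Q̄ = 1175.0.
ε = (ΔQ/ΔP)(P̄/Q̄) = (-320/2.7)(8.35/1175.0).

-0.84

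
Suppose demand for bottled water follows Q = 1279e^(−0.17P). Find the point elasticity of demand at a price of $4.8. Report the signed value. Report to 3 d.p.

-0.816

At P = 4.8, Q = 565.570.
dQ/dP = −0.17·1279e^(−0.17P) = −0.17Q = -96.147.
ε = (dQ/dP)(P/Q) = (-96.147)(4.8/565.570).
|ε| < 1, so demand is inelastic at this price.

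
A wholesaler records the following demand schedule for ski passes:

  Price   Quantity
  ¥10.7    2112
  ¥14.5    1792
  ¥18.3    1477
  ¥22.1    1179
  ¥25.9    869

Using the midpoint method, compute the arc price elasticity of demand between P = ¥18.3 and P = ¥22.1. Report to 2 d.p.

At P = 18.3, Q = 1477; at P = 22.1, Q = 1179.
ΔQ = -298, ΔP = 3.8. Midpoints: P̄ = 20.20, Q̄ = 1328.0.
ε = (ΔQ/ΔP)(P̄/Q̄) = (-298/3.8)(20.20/1328.0).

-1.19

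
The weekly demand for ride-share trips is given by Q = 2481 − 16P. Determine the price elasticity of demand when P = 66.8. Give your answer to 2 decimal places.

At P = 66.8, Q = 1412.200.
dQ/dP = −16.
ε = (dQ/dP)(P/Q) = (-16)(66.8/1412.200).
|ε| < 1, so demand is inelastic at this price.

-0.76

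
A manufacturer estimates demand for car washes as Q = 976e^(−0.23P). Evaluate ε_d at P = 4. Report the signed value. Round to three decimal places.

-0.920

At P = 4, Q = 388.955.
dQ/dP = −0.23·976e^(−0.23P) = −0.23Q = -89.460.
ε = (dQ/dP)(P/Q) = (-89.460)(4/388.955).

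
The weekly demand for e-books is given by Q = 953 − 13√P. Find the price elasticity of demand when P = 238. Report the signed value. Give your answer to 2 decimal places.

-0.13

At P = 238, Q = 752.446.
dQ/dP = −13/(2√P) = -0.421.
ε = (dQ/dP)(P/Q) = (-0.421)(238/752.446).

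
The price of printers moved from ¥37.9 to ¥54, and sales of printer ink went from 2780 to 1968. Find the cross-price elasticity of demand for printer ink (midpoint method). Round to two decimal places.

-0.98

ΔQ_x = 1968 − 2780 = -812; ΔP_y = 54 − 37.9 = 16.1.
Midpoints: P̄_y = 45.95, Q̄_x = 2374.0.
ε_xy = (ΔQ_x/ΔP_y)(P̄_y/Q̄_x) = (-812/16.1)(45.95/2374.0).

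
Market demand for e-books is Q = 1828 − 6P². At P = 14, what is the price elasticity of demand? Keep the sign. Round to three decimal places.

At P = 14, Q = 652.
dQ/dP = −12P = -168.
ε = (dQ/dP)(P/Q) = (-168)(14/652).

-3.607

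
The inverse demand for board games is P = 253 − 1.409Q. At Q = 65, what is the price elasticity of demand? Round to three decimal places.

-1.762

At Q = 65, P = 253 − 1.409(65) = 161.41.
dP/dQ = −1.409, so dQ/dP = 1/(−1.409) = -0.710.
ε = (dQ/dP)(P/Q) = (-0.710)(161.41/65).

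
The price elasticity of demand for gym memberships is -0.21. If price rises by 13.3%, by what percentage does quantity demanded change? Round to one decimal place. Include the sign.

%ΔQ ≈ ε × %ΔP = (-0.21)(13.3%) = -2.79%.

-2.8%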